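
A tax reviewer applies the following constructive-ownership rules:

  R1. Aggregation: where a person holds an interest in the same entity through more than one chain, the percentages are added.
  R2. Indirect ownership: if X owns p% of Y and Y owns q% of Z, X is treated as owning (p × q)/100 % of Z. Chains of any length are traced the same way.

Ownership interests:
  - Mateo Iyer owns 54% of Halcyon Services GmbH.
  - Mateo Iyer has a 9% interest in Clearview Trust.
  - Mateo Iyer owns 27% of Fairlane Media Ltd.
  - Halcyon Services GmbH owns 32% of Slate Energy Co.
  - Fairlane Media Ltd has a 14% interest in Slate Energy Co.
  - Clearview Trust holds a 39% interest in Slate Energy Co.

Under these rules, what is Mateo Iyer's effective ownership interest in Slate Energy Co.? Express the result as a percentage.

Chain via Clearview Trust (R2): 9% × 39% = 3.51% of Slate Energy Co.
Chain via Fairlane Media Ltd (R2): 27% × 14% = 3.78% of Slate Energy Co.
Chain via Halcyon Services GmbH (R2): 54% × 32% = 17.28% of Slate Energy Co.
Aggregating (R1): 3.51% + 3.78% + 17.28% = 24.57%.

24.57%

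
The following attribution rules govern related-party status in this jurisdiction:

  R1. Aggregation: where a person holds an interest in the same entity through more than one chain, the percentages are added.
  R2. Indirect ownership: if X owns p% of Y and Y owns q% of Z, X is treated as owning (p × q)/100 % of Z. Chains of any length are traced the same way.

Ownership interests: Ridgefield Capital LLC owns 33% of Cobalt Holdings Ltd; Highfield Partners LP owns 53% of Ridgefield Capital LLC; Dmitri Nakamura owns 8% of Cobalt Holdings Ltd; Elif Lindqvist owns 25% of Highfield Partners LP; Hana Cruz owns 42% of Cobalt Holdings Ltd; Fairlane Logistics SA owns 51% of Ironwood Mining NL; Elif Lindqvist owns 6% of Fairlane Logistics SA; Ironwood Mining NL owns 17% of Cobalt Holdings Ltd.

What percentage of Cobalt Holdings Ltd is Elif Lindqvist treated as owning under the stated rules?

Chain via Fairlane Logistics SA → Ironwood Mining NL (R2): 6% × 51% × 17% = 0.5202% of Cobalt Holdings Ltd.
Chain via Highfield Partners LP → Ridgefield Capital LLC (R2): 25% × 53% × 33% = 4.3725% of Cobalt Holdings Ltd.
Aggregating (R1): 0.5202% + 4.3725% = 4.8927%.

4.8927%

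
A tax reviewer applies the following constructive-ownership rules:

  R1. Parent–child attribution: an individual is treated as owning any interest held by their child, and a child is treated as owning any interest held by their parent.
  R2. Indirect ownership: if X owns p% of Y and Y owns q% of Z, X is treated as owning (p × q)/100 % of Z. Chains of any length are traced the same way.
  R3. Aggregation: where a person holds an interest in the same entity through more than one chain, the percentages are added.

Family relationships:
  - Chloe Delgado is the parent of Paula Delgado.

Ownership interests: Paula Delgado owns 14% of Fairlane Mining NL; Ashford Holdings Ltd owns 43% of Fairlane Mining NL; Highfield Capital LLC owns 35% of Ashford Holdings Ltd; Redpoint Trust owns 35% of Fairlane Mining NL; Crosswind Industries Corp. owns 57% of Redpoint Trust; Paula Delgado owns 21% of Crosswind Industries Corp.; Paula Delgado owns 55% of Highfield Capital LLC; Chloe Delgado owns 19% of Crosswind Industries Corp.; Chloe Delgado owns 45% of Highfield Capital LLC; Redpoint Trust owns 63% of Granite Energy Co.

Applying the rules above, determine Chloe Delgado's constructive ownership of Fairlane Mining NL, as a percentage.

By parent–child attribution (R1), Chloe Delgado is treated as also owning Paula Delgado's interest in Highfield Capital LLC, giving 45% + 55% = 100%.
By parent–child attribution (R1), Chloe Delgado is treated as also owning Paula Delgado's interest in Crosswind Industries Corp, giving 19% + 21% = 40%.
By parent–child attribution (R1), Chloe Delgado is treated as owning Paula Delgado's 14% interest in Fairlane Mining NL.
Chain via Highfield Capital LLC → Ashford Holdings Ltd (R2): 100% × 35% × 43% = 15.05% of Fairlane Mining NL.
Chain via Crosswind Industries Corp. → Redpoint Trust (R2): 40% × 57% × 35% = 7.98% of Fairlane Mining NL.
Direct interest in Fairlane Mining NL: 14%.
Aggregating (R3): 15.05% + 7.98% + 14% = 37.03%.

37.03%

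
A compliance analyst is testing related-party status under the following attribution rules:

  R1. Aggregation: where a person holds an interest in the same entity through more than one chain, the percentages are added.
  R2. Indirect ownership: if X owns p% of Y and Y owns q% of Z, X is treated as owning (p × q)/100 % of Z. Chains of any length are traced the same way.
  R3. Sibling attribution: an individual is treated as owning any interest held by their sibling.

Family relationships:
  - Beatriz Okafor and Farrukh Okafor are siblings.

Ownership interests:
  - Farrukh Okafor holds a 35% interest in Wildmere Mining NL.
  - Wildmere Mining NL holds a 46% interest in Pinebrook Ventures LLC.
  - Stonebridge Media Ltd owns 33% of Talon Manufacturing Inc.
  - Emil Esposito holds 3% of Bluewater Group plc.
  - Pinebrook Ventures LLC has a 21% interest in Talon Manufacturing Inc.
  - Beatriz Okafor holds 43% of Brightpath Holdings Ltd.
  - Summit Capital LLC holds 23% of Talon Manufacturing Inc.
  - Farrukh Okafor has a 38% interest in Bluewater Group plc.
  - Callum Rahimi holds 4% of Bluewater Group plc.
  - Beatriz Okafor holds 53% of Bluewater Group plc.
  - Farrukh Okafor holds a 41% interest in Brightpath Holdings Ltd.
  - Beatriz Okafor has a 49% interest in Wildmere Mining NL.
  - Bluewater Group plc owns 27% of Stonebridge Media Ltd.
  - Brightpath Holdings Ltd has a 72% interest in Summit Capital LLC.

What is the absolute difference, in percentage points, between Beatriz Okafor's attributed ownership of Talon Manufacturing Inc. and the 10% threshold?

By sibling attribution (R3), Beatriz Okafor is treated as also owning Farrukh Okafor's interest in Brightpath Holdings Ltd, giving 43% + 41% = 84%.
By sibling attribution (R3), Beatriz Okafor is treated as also owning Farrukh Okafor's interest in Bluewater Group plc, giving 53% + 38% = 91%.
By sibling attribution (R3), Beatriz Okafor is treated as also owning Farrukh Okafor's interest in Wildmere Mining NL, giving 49% + 35% = 84%.
Chain via Brightpath Holdings Ltd → Summit Capital LLC (R2): 84% × 72% × 23% = 13.9104% of Talon Manufacturing Inc.
Chain via Bluewater Group plc → Stonebridge Media Ltd (R2): 91% × 27% × 33% = 8.1081% of Talon Manufacturing Inc.
Chain via Wildmere Mining NL → Pinebrook Ventures LLC (R2): 84% × 46% × 21% = 8.1144% of Talon Manufacturing Inc.
Aggregating (R1): 13.9104% + 8.1081% + 8.1144% = 30.1329%.
30.1329% exceeds the 10% threshold by 20.1329 percentage points.

20.1329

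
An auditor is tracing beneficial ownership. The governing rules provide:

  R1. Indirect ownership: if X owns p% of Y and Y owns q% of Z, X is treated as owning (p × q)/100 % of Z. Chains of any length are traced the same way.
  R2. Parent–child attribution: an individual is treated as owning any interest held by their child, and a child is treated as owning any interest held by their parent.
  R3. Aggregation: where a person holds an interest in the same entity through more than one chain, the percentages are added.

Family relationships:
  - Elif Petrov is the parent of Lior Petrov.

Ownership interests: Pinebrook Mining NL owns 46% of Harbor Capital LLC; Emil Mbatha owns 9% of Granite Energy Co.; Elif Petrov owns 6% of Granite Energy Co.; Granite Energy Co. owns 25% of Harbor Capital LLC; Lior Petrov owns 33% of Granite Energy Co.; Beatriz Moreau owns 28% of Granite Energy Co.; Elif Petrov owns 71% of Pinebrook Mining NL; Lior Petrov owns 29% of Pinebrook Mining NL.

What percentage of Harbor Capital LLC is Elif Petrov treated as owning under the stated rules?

By parent–child attribution (R2), Elif Petrov is treated as also owning Lior Petrov's interest in Granite Energy Co, giving 6% + 33% = 39%.
By parent–child attribution (R2), Elif Petrov is treated as also owning Lior Petrov's interest in Pinebrook Mining NL, giving 71% + 29% = 100%.
Chain via Granite Energy Co. (R1): 39% × 25% = 9.75% of Harbor Capital LLC.
Chain via Pinebrook Mining NL (R1): 100% × 46% = 46% of Harbor Capital LLC.
Aggregating (R3): 9.75% + 46% = 55.75%.

55.75%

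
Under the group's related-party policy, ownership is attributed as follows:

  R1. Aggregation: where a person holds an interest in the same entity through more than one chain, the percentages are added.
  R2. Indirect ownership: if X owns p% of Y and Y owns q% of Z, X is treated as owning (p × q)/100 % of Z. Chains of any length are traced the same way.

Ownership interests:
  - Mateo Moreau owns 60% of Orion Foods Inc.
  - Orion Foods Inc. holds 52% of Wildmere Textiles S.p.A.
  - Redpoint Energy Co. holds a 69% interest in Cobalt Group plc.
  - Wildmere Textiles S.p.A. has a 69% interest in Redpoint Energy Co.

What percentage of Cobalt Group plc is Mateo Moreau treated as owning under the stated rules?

Chain via Orion Foods Inc. → Wildmere Textiles S.p.A. → Redpoint Energy Co. (R2): 60% × 52% × 69% × 69% = 14.85432% of Cobalt Group plc.

14.85432%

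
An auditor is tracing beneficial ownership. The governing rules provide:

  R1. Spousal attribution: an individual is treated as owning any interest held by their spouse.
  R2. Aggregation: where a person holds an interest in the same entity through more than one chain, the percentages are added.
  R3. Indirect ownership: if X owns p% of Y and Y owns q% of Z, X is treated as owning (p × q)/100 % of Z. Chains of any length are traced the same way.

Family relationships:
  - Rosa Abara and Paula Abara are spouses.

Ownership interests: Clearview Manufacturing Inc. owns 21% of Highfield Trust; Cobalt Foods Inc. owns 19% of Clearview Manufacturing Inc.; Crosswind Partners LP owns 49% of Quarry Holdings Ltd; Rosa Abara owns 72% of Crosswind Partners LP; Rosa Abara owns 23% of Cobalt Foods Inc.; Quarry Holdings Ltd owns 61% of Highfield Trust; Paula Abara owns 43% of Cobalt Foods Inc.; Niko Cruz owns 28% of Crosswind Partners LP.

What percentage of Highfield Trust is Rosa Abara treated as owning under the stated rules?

24.1542%

By spousal attribution (R1), Rosa Abara is treated as also owning Paula Abara's interest in Cobalt Foods Inc, giving 23% + 43% = 66%.
Chain via Crosswind Partners LP → Quarry Holdings Ltd (R3): 72% × 49% × 61% = 21.5208% of Highfield Trust.
Chain via Cobalt Foods Inc. → Clearview Manufacturing Inc. (R3): 66% × 19% × 21% = 2.6334% of Highfield Trust.
Aggregating (R2): 21.5208% + 2.6334% = 24.1542%.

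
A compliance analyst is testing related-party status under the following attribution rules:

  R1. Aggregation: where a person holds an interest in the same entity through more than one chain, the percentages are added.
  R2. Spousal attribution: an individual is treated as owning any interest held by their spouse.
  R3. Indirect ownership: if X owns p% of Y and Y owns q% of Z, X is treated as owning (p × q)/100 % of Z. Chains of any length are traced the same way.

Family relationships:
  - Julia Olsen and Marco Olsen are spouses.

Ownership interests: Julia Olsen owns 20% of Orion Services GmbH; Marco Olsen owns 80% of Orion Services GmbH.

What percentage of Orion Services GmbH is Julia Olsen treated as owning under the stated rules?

By spousal attribution (R2), Julia Olsen is treated as also owning Marco Olsen's interest in Orion Services GmbH, giving 20% + 80% = 100%.
Direct interest in Orion Services GmbH: 100%.

100%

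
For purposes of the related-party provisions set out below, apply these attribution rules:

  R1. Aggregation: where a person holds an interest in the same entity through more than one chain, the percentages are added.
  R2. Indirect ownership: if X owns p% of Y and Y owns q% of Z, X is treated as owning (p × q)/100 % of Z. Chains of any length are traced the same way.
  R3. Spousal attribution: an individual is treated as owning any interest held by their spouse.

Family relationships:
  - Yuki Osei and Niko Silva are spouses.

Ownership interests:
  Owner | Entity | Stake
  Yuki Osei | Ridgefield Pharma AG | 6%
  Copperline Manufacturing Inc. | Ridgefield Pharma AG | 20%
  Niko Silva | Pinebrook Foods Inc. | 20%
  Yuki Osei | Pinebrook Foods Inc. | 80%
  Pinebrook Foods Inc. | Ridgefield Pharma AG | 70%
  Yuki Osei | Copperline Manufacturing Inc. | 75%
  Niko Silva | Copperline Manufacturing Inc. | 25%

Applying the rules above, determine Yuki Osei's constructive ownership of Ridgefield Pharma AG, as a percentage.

96%

By spousal attribution (R3), Yuki Osei is treated as also owning Niko Silva's interest in Pinebrook Foods Inc, giving 80% + 20% = 100%.
By spousal attribution (R3), Yuki Osei is treated as also owning Niko Silva's interest in Copperline Manufacturing Inc, giving 75% + 25% = 100%.
Chain via Pinebrook Foods Inc. (R2): 100% × 70% = 70% of Ridgefield Pharma AG.
Chain via Copperline Manufacturing Inc. (R2): 100% × 20% = 20% of Ridgefield Pharma AG.
Direct interest in Ridgefield Pharma AG: 6%.
Aggregating (R1): 70% + 20% + 6% = 96%.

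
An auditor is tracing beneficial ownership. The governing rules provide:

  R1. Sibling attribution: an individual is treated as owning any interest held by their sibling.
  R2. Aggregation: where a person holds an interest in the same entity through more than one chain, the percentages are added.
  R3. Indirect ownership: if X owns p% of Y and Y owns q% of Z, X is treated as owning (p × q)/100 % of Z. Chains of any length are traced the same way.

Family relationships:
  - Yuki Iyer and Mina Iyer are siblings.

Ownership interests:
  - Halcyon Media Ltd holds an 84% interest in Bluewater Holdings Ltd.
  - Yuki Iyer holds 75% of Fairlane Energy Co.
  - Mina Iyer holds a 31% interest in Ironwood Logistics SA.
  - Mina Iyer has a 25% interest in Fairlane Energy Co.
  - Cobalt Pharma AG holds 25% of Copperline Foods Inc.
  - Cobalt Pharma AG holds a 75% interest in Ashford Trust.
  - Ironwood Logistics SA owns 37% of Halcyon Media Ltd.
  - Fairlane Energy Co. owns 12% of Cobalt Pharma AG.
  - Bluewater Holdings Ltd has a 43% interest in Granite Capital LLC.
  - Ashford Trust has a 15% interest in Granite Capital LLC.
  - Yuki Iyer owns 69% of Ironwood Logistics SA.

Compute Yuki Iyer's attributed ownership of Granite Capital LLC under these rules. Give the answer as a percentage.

By sibling attribution (R1), Yuki Iyer is treated as also owning Mina Iyer's interest in Ironwood Logistics SA, giving 69% + 31% = 100%.
By sibling attribution (R1), Yuki Iyer is treated as also owning Mina Iyer's interest in Fairlane Energy Co, giving 75% + 25% = 100%.
Chain via Ironwood Logistics SA → Halcyon Media Ltd → Bluewater Holdings Ltd (R3): 100% × 37% × 84% × 43% = 13.3644% of Granite Capital LLC.
Chain via Fairlane Energy Co. → Cobalt Pharma AG → Ashford Trust (R3): 100% × 12% × 75% × 15% = 1.35% of Granite Capital LLC.
Aggregating (R2): 13.3644% + 1.35% = 14.7144%.

14.7144%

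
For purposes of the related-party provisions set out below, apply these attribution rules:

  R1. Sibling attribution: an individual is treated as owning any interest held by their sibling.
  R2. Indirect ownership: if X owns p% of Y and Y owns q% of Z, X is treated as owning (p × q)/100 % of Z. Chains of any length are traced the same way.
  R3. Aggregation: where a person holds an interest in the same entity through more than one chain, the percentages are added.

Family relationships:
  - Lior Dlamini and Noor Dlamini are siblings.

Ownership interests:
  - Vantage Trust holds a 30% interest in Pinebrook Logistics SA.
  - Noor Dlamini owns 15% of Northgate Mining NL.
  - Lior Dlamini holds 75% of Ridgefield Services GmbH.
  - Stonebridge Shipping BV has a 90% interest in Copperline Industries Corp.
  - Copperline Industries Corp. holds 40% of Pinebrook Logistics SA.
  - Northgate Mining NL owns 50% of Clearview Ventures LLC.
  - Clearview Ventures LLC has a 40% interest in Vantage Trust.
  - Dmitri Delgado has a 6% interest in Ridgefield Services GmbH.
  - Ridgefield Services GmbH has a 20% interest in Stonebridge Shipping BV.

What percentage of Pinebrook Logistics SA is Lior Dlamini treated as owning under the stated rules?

6.3%

By sibling attribution (R1), Lior Dlamini is treated as owning Noor Dlamini's 15% interest in Northgate Mining NL.
Chain via Ridgefield Services GmbH → Stonebridge Shipping BV → Copperline Industries Corp. (R2): 75% × 20% × 90% × 40% = 5.4% of Pinebrook Logistics SA.
Chain via Northgate Mining NL → Clearview Ventures LLC → Vantage Trust (R2): 15% × 50% × 40% × 30% = 0.9% of Pinebrook Logistics SA.
Aggregating (R3): 5.4% + 0.9% = 6.3%.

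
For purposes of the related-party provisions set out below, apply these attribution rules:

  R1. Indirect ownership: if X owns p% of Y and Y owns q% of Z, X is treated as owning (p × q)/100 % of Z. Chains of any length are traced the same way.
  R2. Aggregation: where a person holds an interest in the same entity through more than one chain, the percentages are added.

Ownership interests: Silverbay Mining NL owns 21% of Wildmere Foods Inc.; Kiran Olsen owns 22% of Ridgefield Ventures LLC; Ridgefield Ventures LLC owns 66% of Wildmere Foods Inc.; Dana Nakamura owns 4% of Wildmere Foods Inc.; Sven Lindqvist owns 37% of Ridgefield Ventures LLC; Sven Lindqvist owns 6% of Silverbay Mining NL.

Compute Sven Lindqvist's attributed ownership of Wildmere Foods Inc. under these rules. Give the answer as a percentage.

Chain via Silverbay Mining NL (R1): 6% × 21% = 1.26% of Wildmere Foods Inc.
Chain via Ridgefield Ventures LLC (R1): 37% × 66% = 24.42% of Wildmere Foods Inc.
Aggregating (R2): 1.26% + 24.42% = 25.68%.

25.68%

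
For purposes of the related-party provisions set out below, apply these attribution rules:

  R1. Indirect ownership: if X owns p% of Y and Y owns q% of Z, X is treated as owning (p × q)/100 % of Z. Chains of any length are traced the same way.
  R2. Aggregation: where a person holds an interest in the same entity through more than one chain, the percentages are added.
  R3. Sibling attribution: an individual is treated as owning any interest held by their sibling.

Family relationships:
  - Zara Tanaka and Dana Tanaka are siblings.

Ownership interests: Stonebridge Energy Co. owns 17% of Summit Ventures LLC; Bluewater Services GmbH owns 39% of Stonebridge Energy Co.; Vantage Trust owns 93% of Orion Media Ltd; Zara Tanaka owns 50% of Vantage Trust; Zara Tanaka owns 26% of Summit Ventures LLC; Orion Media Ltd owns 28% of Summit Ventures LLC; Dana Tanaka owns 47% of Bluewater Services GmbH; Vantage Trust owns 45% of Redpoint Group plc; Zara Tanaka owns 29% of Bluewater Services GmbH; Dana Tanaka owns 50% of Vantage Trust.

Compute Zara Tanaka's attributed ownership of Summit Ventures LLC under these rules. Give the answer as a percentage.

By sibling attribution (R3), Zara Tanaka is treated as also owning Dana Tanaka's interest in Bluewater Services GmbH, giving 29% + 47% = 76%.
By sibling attribution (R3), Zara Tanaka is treated as also owning Dana Tanaka's interest in Vantage Trust, giving 50% + 50% = 100%.
Chain via Bluewater Services GmbH → Stonebridge Energy Co. (R1): 76% × 39% × 17% = 5.0388% of Summit Ventures LLC.
Chain via Vantage Trust → Orion Media Ltd (R1): 100% × 93% × 28% = 26.04% of Summit Ventures LLC.
Direct interest in Summit Ventures LLC: 26%.
Aggregating (R2): 5.0388% + 26.04% + 26% = 57.0788%.

57.0788%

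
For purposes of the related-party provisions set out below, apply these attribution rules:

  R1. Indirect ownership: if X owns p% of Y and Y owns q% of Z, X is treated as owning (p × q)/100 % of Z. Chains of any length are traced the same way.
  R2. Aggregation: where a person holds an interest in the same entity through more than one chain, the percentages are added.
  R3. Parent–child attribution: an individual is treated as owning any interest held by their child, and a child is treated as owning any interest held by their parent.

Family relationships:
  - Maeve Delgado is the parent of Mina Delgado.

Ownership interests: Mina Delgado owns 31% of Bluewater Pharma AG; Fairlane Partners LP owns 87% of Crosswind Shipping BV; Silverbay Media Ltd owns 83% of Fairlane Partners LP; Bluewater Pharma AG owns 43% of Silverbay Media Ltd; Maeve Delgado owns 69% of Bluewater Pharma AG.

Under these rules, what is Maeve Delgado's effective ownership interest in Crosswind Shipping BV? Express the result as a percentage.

31.0503%

By parent–child attribution (R3), Maeve Delgado is treated as also owning Mina Delgado's interest in Bluewater Pharma AG, giving 69% + 31% = 100%.
Chain via Bluewater Pharma AG → Silverbay Media Ltd → Fairlane Partners LP (R1): 100% × 43% × 83% × 87% = 31.0503% of Crosswind Shipping BV.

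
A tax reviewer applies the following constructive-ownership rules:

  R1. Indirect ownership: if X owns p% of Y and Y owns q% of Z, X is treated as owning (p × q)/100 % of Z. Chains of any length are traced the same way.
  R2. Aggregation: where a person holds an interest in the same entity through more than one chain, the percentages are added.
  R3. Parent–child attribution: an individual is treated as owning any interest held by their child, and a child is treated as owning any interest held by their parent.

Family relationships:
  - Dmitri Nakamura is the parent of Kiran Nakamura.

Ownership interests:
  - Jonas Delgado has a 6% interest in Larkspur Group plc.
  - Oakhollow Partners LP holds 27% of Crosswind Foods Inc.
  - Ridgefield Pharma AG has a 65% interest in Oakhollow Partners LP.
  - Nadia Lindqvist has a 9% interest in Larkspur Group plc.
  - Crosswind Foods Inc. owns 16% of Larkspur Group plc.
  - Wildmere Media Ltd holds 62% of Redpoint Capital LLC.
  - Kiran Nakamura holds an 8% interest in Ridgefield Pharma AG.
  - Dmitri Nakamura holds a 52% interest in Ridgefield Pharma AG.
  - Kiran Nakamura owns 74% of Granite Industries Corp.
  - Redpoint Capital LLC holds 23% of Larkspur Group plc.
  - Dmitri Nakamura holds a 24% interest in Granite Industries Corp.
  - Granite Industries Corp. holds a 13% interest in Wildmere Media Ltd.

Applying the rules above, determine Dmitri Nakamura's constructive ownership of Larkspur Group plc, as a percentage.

By parent–child attribution (R3), Dmitri Nakamura is treated as also owning Kiran Nakamura's interest in Ridgefield Pharma AG, giving 52% + 8% = 60%.
By parent–child attribution (R3), Dmitri Nakamura is treated as also owning Kiran Nakamura's interest in Granite Industries Corp, giving 24% + 74% = 98%.
Chain via Ridgefield Pharma AG → Oakhollow Partners LP → Crosswind Foods Inc. (R1): 60% × 65% × 27% × 16% = 1.6848% of Larkspur Group plc.
Chain via Granite Industries Corp. → Wildmere Media Ltd → Redpoint Capital LLC (R1): 98% × 13% × 62% × 23% = 1.816724% of Larkspur Group plc.
Aggregating (R2): 1.6848% + 1.816724% = 3.501524%.

3.501524%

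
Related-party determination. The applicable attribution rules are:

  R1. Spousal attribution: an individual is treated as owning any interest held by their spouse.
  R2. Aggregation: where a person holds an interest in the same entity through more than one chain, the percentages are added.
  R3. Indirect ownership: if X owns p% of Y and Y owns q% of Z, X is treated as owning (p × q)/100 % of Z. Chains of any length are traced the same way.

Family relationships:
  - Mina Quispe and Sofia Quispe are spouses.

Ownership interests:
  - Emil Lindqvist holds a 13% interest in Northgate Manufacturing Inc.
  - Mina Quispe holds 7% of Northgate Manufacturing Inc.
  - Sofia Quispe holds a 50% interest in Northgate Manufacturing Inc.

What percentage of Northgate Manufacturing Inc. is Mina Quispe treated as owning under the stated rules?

57%

By spousal attribution (R1), Mina Quispe is treated as also owning Sofia Quispe's interest in Northgate Manufacturing Inc, giving 7% + 50% = 57%.
Direct interest in Northgate Manufacturing Inc: 57%.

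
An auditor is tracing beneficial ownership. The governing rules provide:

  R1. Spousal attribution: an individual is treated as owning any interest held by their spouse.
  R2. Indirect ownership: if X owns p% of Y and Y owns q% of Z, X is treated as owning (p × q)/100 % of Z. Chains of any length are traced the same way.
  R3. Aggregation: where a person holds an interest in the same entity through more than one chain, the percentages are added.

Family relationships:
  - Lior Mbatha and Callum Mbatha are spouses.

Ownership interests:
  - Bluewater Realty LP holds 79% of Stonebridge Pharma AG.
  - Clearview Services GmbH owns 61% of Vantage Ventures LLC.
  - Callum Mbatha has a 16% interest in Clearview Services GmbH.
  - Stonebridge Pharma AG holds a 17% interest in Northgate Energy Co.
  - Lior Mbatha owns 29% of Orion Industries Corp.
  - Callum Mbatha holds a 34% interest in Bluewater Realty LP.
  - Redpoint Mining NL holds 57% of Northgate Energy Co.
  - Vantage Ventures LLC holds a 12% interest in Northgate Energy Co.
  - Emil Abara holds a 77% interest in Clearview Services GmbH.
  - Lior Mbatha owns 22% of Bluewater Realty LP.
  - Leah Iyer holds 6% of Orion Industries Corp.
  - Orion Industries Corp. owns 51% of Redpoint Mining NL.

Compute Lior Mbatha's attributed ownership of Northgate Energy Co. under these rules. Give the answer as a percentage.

17.1223%

By spousal attribution (R1), Lior Mbatha is treated as also owning Callum Mbatha's interest in Bluewater Realty LP, giving 22% + 34% = 56%.
By spousal attribution (R1), Lior Mbatha is treated as owning Callum Mbatha's 16% interest in Clearview Services GmbH.
Chain via Orion Industries Corp. → Redpoint Mining NL (R2): 29% × 51% × 57% = 8.4303% of Northgate Energy Co.
Chain via Bluewater Realty LP → Stonebridge Pharma AG (R2): 56% × 79% × 17% = 7.5208% of Northgate Energy Co.
Chain via Clearview Services GmbH → Vantage Ventures LLC (R2): 16% × 61% × 12% = 1.1712% of Northgate Energy Co.
Aggregating (R3): 8.4303% + 7.5208% + 1.1712% = 17.1223%.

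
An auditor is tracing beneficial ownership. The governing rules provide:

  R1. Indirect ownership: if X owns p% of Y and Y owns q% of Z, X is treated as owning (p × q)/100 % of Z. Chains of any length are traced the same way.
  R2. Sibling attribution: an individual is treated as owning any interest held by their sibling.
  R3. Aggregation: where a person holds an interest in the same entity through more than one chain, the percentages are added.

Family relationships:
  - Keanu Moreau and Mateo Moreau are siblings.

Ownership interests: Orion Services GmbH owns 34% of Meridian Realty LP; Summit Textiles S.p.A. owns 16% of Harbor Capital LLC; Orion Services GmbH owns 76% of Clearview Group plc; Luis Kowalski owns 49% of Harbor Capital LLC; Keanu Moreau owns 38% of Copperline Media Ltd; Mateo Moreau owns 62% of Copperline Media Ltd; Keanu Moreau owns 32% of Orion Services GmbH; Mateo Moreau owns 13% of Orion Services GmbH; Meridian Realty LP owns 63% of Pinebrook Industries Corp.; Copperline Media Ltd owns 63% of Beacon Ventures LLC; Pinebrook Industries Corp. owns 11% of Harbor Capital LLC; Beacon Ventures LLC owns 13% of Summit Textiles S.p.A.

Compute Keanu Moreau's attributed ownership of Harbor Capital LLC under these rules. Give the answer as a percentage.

2.37069%

By sibling attribution (R2), Keanu Moreau is treated as also owning Mateo Moreau's interest in Orion Services GmbH, giving 32% + 13% = 45%.
By sibling attribution (R2), Keanu Moreau is treated as also owning Mateo Moreau's interest in Copperline Media Ltd, giving 38% + 62% = 100%.
Chain via Orion Services GmbH → Meridian Realty LP → Pinebrook Industries Corp. (R1): 45% × 34% × 63% × 11% = 1.06029% of Harbor Capital LLC.
Chain via Copperline Media Ltd → Beacon Ventures LLC → Summit Textiles S.p.A. (R1): 100% × 63% × 13% × 16% = 1.3104% of Harbor Capital LLC.
Aggregating (R3): 1.06029% + 1.3104% = 2.37069%.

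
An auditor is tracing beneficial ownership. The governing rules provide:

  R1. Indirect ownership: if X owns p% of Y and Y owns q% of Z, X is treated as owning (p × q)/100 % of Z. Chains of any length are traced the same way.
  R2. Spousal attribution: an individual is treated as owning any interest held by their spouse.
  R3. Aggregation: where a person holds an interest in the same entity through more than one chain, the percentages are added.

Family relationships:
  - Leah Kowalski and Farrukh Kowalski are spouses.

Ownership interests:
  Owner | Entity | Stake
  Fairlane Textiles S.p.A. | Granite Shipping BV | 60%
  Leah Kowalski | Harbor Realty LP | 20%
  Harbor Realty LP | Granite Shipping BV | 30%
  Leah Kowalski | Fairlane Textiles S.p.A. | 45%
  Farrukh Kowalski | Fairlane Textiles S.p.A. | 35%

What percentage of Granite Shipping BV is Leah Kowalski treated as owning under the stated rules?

By spousal attribution (R2), Leah Kowalski is treated as also owning Farrukh Kowalski's interest in Fairlane Textiles S.p.A, giving 45% + 35% = 80%.
Chain via Harbor Realty LP (R1): 20% × 30% = 6% of Granite Shipping BV.
Chain via Fairlane Textiles S.p.A. (R1): 80% × 60% = 48% of Granite Shipping BV.
Aggregating (R3): 6% + 48% = 54%.

54%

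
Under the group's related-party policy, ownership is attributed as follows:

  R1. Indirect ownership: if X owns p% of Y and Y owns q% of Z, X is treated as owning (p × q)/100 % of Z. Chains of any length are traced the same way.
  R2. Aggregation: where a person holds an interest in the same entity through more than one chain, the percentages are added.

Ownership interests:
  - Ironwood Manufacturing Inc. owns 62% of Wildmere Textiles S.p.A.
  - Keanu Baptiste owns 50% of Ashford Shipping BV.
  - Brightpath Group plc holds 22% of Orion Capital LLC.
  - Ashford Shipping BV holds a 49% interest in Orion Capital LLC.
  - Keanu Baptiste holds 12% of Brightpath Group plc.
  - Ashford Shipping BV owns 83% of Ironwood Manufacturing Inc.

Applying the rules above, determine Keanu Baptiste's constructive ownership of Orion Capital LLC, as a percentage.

27.14%

Chain via Brightpath Group plc (R1): 12% × 22% = 2.64% of Orion Capital LLC.
Chain via Ashford Shipping BV (R1): 50% × 49% = 24.5% of Orion Capital LLC.
Aggregating (R2): 2.64% + 24.5% = 27.14%.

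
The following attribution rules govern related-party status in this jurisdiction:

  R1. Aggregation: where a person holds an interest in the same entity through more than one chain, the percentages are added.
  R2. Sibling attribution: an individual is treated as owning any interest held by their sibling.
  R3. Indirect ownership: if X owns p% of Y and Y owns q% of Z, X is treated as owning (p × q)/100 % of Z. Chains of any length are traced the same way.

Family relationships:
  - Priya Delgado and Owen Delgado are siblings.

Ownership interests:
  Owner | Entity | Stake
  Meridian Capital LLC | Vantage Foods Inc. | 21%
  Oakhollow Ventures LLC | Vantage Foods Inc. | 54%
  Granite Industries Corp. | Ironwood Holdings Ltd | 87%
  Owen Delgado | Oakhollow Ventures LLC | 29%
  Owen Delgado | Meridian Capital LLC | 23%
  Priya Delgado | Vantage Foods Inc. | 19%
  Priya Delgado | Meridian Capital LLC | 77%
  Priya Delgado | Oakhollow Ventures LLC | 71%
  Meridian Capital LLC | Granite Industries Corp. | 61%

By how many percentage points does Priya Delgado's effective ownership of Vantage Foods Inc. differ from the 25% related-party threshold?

69

By sibling attribution (R2), Priya Delgado is treated as also owning Owen Delgado's interest in Oakhollow Ventures LLC, giving 71% + 29% = 100%.
By sibling attribution (R2), Priya Delgado is treated as also owning Owen Delgado's interest in Meridian Capital LLC, giving 77% + 23% = 100%.
Chain via Oakhollow Ventures LLC (R3): 100% × 54% = 54% of Vantage Foods Inc.
Chain via Meridian Capital LLC (R3): 100% × 21% = 21% of Vantage Foods Inc.
Direct interest in Vantage Foods Inc: 19%.
Aggregating (R1): 54% + 21% + 19% = 94%.
94% exceeds the 25% threshold by 69 percentage points.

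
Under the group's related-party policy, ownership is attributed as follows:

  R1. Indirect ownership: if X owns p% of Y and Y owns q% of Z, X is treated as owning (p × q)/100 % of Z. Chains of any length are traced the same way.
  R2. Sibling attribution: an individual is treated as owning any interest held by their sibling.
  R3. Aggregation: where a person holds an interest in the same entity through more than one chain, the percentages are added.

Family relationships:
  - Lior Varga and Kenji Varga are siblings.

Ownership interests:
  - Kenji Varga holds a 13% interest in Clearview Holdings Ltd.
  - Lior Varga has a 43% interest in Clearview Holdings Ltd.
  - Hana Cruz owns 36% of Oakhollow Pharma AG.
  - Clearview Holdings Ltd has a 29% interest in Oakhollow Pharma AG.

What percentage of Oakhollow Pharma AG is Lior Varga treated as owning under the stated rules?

By sibling attribution (R2), Lior Varga is treated as also owning Kenji Varga's interest in Clearview Holdings Ltd, giving 43% + 13% = 56%.
Chain via Clearview Holdings Ltd (R1): 56% × 29% = 16.24% of Oakhollow Pharma AG.

16.24%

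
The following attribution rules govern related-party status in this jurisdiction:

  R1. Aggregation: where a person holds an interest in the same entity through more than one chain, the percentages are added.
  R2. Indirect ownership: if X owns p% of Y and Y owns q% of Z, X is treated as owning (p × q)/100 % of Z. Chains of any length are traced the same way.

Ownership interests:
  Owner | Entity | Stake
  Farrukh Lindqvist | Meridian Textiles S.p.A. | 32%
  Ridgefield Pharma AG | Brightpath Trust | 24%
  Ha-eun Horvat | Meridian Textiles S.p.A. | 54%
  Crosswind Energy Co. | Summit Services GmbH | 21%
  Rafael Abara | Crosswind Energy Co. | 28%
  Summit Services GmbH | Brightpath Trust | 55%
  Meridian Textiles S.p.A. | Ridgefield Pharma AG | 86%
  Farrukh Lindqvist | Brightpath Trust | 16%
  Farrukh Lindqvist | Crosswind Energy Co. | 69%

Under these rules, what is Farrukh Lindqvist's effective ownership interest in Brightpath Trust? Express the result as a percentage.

Chain via Crosswind Energy Co. → Summit Services GmbH (R2): 69% × 21% × 55% = 7.9695% of Brightpath Trust.
Chain via Meridian Textiles S.p.A. → Ridgefield Pharma AG (R2): 32% × 86% × 24% = 6.6048% of Brightpath Trust.
Direct interest in Brightpath Trust: 16%.
Aggregating (R1): 7.9695% + 6.6048% + 16% = 30.5743%.

30.5743%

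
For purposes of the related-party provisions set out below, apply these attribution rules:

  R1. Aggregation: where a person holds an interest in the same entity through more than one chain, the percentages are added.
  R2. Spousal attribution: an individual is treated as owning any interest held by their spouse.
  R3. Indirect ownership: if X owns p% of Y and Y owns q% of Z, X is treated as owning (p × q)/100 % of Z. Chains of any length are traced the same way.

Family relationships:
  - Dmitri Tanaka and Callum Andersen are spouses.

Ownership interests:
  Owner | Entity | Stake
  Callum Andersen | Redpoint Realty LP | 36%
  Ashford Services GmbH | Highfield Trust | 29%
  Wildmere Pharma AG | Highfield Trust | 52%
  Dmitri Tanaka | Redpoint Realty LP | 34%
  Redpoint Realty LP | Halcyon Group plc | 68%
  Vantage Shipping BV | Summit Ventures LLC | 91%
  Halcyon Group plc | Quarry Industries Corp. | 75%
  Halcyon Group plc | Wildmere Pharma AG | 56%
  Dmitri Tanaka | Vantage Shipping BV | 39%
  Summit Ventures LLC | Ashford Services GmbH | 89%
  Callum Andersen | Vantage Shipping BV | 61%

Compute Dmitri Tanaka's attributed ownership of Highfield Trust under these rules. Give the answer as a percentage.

37.34822%

By spousal attribution (R2), Dmitri Tanaka is treated as also owning Callum Andersen's interest in Vantage Shipping BV, giving 39% + 61% = 100%.
By spousal attribution (R2), Dmitri Tanaka is treated as also owning Callum Andersen's interest in Redpoint Realty LP, giving 34% + 36% = 70%.
Chain via Vantage Shipping BV → Summit Ventures LLC → Ashford Services GmbH (R3): 100% × 91% × 89% × 29% = 23.4871% of Highfield Trust.
Chain via Redpoint Realty LP → Halcyon Group plc → Wildmere Pharma AG (R3): 70% × 68% × 56% × 52% = 13.86112% of Highfield Trust.
Aggregating (R1): 23.4871% + 13.86112% = 37.34822%.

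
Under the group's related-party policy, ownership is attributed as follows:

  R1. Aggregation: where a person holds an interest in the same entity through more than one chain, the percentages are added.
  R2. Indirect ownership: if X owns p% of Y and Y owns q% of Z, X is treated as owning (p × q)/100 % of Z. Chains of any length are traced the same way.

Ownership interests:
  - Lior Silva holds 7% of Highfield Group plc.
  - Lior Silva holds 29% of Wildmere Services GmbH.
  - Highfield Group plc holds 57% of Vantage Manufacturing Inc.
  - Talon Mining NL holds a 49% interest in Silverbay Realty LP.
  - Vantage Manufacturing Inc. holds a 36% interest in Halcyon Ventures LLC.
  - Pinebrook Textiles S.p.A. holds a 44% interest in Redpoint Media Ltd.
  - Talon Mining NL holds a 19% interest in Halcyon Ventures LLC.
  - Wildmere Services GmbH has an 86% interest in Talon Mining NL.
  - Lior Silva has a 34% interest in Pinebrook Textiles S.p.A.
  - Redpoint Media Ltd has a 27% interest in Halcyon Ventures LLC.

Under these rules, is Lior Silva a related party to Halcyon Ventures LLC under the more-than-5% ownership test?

Chain via Highfield Group plc → Vantage Manufacturing Inc. (R2): 7% × 57% × 36% = 1.4364% of Halcyon Ventures LLC.
Chain via Pinebrook Textiles S.p.A. → Redpoint Media Ltd (R2): 34% × 44% × 27% = 4.0392% of Halcyon Ventures LLC.
Chain via Wildmere Services GmbH → Talon Mining NL (R2): 29% × 86% × 19% = 4.7386% of Halcyon Ventures LLC.
Aggregating (R1): 1.4364% + 4.0392% + 4.7386% = 10.2142%.
10.2142% exceeds the 5% threshold, so Lior is a related party to Halcyon Ventures LLC.

Yes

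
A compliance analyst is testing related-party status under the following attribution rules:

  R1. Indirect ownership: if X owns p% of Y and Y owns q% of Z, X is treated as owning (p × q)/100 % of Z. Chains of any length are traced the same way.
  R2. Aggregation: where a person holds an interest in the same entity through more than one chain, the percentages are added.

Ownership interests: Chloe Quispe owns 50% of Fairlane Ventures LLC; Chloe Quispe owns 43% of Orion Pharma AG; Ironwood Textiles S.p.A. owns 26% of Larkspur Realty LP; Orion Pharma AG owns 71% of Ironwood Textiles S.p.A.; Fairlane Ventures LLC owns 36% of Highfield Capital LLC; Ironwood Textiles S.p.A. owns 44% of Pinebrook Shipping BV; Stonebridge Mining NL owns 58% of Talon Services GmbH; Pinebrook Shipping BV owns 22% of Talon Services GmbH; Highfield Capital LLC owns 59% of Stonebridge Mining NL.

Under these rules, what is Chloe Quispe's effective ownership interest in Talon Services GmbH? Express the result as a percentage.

9.114904%

Chain via Fairlane Ventures LLC → Highfield Capital LLC → Stonebridge Mining NL (R1): 50% × 36% × 59% × 58% = 6.1596% of Talon Services GmbH.
Chain via Orion Pharma AG → Ironwood Textiles S.p.A. → Pinebrook Shipping BV (R1): 43% × 71% × 44% × 22% = 2.955304% of Talon Services GmbH.
Aggregating (R2): 6.1596% + 2.955304% = 9.114904%.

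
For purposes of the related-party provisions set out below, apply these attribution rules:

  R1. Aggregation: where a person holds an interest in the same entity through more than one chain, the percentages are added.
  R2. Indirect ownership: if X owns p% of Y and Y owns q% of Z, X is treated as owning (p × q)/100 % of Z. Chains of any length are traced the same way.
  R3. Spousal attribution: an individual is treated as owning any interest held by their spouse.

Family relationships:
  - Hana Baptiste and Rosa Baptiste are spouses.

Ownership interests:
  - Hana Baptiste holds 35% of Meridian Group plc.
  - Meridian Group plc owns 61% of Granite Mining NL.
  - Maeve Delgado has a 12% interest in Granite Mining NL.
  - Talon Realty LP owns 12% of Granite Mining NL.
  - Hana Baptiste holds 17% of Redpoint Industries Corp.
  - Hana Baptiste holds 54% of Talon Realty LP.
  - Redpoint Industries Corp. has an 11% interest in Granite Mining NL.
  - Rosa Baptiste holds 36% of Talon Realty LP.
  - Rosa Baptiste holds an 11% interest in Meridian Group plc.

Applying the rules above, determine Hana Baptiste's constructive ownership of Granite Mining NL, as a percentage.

By spousal attribution (R3), Hana Baptiste is treated as also owning Rosa Baptiste's interest in Meridian Group plc, giving 35% + 11% = 46%.
By spousal attribution (R3), Hana Baptiste is treated as also owning Rosa Baptiste's interest in Talon Realty LP, giving 54% + 36% = 90%.
Chain via Meridian Group plc (R2): 46% × 61% = 28.06% of Granite Mining NL.
Chain via Redpoint Industries Corp. (R2): 17% × 11% = 1.87% of Granite Mining NL.
Chain via Talon Realty LP (R2): 90% × 12% = 10.8% of Granite Mining NL.
Aggregating (R1): 28.06% + 1.87% + 10.8% = 40.73%.

40.73%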